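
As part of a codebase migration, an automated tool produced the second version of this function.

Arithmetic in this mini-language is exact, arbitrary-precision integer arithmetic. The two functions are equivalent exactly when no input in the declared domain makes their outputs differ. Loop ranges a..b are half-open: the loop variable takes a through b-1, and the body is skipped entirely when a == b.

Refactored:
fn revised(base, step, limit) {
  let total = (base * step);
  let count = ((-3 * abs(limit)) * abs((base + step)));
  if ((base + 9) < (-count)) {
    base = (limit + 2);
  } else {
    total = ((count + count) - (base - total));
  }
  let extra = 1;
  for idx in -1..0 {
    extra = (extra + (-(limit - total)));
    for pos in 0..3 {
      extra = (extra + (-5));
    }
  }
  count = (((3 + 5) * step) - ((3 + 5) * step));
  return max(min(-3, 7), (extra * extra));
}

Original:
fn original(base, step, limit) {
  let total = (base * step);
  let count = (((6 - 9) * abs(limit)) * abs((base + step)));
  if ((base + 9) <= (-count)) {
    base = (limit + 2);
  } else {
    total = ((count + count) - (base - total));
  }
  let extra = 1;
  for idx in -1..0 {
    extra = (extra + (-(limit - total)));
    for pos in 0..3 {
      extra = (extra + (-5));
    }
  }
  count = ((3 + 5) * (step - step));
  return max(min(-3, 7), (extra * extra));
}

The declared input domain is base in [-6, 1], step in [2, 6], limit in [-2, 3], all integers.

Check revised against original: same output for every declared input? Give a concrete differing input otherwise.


At base=-3, step=2, limit=-2: original gives 324, revised gives 729.
verdict: not equivalent; witness: base=-3, step=2, limit=-2


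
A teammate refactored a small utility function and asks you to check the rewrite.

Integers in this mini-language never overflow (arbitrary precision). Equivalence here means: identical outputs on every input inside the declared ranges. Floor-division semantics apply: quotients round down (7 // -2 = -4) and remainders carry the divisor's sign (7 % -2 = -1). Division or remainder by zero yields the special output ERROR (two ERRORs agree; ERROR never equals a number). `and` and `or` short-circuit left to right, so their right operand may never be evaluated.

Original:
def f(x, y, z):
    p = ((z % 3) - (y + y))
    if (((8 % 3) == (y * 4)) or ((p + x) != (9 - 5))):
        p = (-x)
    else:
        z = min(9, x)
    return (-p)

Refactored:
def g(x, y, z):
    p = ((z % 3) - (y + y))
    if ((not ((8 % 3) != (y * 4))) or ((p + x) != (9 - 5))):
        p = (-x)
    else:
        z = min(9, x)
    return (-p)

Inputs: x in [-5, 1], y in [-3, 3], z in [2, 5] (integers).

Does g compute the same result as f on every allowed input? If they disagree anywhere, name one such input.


Changes here: boolean connective usage differs, and comparison usage differs; the full 196-point sweep finds no disagreement.
verdict: equivalent


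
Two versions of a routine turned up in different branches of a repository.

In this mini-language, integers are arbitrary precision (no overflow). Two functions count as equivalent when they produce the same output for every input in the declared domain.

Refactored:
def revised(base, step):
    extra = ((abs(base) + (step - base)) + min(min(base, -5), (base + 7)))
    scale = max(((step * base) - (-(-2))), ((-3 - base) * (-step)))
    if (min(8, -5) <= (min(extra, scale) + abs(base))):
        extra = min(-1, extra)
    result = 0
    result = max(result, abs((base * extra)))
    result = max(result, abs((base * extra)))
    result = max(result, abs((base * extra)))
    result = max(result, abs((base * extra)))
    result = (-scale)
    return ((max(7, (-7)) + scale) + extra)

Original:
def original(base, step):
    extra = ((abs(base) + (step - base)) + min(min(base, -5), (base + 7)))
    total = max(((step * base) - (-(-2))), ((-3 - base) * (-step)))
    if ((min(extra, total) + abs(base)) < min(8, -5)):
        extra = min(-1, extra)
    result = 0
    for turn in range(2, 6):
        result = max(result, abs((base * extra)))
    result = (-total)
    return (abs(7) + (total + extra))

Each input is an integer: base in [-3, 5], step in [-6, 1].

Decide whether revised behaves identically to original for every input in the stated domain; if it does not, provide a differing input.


Run the pair on base=-3, step=-1.
original: extra := 0 | total := 1 | ((min(extra, total) + abs(base)) < min(8, -5)): false | result := 0 | iter turn=2: | result := 0 | iter turn=3: | result := 0 | iter turn=4: | result := 0 | iter turn=5: | result := 0 | result := -1 | result 8
revised: extra := 0 | scale := 1 | (min(8, -5) <= (min(extra, scale) + abs(base))): true | extra := -1 | result := 0 | result := 3 | result := 3 | result := 3 | result := 3 | result := -1 | result 7
8 != 7, so the rewrite changes behavior.
verdict: not equivalent; witness: base=-3, step=-1


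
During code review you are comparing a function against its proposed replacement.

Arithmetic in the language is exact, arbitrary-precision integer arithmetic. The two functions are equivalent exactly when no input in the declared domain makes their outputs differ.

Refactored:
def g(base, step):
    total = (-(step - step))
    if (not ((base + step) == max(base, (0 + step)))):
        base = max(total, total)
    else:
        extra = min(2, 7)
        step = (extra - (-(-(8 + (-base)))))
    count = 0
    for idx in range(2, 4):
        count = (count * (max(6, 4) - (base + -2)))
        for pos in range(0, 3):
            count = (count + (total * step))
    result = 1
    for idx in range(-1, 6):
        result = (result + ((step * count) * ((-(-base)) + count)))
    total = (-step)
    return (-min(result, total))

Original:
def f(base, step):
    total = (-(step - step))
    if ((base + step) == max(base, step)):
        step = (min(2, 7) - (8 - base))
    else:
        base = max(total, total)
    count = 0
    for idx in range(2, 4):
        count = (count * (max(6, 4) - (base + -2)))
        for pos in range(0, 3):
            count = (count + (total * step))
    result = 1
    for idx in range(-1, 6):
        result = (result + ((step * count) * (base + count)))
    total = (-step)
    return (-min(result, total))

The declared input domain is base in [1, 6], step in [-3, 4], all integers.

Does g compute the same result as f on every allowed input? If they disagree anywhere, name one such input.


The two versions differ — the changes include arithmetic usage differs; statement counts differ; constant usage differs; local variable names differ; boolean connective usage differs.
Spot check at base=4, step=1 — f: total=0, then ((base + step) == max(base, step)) is false, then base=0, then count=0, then (idx=2), then count=0, then (pos=0), then count=0, then (pos=1), then count=0, then (pos=2), then count=0, then (idx=3), then count=0, then (pos=0), then count=0, then (pos=1), then count=0, then (pos=2), then count=0, then result=1, then (idx=-1), then result=1, then (idx=0), then result=1, then (idx=1), then result=1, then (idx=2), then result=1, then (idx=3), then result=1, then (idx=4), then result=1, then (idx=5), then result=1, then total=-1, then returns 1. g: total=0, then (not ((base + step) == max(base, (0 + step)))) is true, then base=0, then count=0, then (idx=2), then count=0, then (pos=0), then count=0, then (pos=1), then count=0, then (pos=2), then count=0, then (idx=3), then count=0, then (pos=0), then count=0, then (pos=1), then count=0, then (pos=2), then count=0, then result=1, then (idx=-1), then result=1, then (idx=0), then result=1, then (idx=1), then result=1, then (idx=2), then result=1, then (idx=3), then result=1, then (idx=4), then result=1, then (idx=5), then result=1, then total=-1, then returns 1. Both give 1.
Every one of the 48 inputs gives matching results.
verdict: equivalent


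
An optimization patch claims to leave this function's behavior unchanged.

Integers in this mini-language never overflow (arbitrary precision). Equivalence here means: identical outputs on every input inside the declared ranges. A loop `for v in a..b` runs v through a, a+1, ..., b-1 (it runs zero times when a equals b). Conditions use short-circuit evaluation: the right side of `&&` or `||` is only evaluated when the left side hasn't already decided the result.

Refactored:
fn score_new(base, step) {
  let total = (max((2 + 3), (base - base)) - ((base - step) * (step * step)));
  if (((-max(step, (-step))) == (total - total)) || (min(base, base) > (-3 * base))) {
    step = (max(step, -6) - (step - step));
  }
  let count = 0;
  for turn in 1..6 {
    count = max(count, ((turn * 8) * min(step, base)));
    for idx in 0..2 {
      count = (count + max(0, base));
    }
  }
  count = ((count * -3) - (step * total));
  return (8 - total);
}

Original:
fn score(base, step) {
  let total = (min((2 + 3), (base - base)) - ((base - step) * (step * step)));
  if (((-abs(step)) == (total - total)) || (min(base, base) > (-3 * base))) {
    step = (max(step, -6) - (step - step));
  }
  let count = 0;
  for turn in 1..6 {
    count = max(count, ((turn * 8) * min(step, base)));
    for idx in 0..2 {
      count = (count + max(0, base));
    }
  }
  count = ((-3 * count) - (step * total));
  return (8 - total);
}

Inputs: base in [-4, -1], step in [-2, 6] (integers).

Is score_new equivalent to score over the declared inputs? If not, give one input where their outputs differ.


Try base=-4, step=-2.
score: total=8, then (((-abs(step)) == (total - total)) || (min(base, base) > (-3 * base))) is false, then count=0, then (turn=1), then count=0, then (idx=0), then count=0, then (idx=1), then count=0, then (turn=2), then count=0, then (idx=0), then count=0, then (idx=1), then count=0, then (turn=3), then count=0, then (idx=0), then count=0, then (idx=1), then count=0, then (turn=4), then count=0, then (idx=0), then count=0, then (idx=1), then count=0, then (turn=5), then count=0, then (idx=0), then count=0, then (idx=1), then count=0, then count=16, then returns 0
score_new: total=13, then (((-max(step, (-step))) == (total - total)) || (min(base, base) > (-3 * base))) is false, then count=0, then (turn=1), then count=0, then (idx=0), then count=0, then (idx=1), then count=0, then (turn=2), then count=0, then (idx=0), then count=0, then (idx=1), then count=0, then (turn=3), then count=0, then (idx=0), then count=0, then (idx=1), then count=0, then (turn=4), then count=0, then (idx=0), then count=0, then (idx=1), then count=0, then (turn=5), then count=0, then (idx=0), then count=0, then (idx=1), then count=0, then count=26, then returns -5
0 != -5, so the rewrite changes behavior.
verdict: not equivalent; witness: base=-4, step=-2


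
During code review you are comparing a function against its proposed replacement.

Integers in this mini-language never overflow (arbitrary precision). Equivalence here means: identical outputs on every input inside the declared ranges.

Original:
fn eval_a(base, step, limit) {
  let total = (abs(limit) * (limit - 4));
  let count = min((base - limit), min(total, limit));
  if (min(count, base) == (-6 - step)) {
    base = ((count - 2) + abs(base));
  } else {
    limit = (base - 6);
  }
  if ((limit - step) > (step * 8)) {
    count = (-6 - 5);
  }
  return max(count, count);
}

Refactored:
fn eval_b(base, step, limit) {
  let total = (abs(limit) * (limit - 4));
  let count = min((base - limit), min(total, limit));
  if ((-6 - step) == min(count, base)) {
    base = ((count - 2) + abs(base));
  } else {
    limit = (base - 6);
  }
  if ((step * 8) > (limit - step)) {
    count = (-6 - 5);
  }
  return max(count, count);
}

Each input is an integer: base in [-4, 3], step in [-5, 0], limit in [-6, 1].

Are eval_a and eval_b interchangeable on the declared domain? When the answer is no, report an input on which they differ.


Run the pair on base=-4, step=-5, limit=-6.
eval_a: total := -60 | count := -60 | (min(count, base) == (-6 - step)): false | limit := -10 | ((limit - step) > (step * 8)): true | count := -11 | result -11
eval_b: total := -60 | count := -60 | ((-6 - step) == min(count, base)): false | limit := -10 | ((step * 8) > (limit - step)): false | result -60
-11 != -60, so the rewrite changes behavior.
verdict: not equivalent; witness: base=-4, step=-5, limit=-6


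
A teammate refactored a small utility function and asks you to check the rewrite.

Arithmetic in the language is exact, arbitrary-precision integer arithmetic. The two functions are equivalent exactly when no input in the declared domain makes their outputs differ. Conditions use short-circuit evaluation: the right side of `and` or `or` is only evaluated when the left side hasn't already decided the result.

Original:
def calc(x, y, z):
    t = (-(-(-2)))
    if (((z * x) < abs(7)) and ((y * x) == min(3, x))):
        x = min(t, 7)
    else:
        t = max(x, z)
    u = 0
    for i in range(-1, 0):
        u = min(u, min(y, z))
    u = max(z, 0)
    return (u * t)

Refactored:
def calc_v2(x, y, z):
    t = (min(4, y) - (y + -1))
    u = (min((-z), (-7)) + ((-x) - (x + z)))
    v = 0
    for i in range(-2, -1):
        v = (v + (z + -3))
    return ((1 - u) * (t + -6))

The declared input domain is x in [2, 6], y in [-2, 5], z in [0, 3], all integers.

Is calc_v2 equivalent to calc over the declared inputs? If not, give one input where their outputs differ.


Try x=2, y=-2, z=0.
calc: t = -2; (((z * x) < abs(7)) and ((y * x) == min(3, x))) -> false; t = 2; u = 0; [i=-1]; u = -2; u = 0; return 0
calc_v2: t = 1; u = -11; v = 0; [i=-2]; v = -3; return -60
0 vs -60 — the two versions disagree here.
verdict: not equivalent; witness: x=2, y=-2, z=0


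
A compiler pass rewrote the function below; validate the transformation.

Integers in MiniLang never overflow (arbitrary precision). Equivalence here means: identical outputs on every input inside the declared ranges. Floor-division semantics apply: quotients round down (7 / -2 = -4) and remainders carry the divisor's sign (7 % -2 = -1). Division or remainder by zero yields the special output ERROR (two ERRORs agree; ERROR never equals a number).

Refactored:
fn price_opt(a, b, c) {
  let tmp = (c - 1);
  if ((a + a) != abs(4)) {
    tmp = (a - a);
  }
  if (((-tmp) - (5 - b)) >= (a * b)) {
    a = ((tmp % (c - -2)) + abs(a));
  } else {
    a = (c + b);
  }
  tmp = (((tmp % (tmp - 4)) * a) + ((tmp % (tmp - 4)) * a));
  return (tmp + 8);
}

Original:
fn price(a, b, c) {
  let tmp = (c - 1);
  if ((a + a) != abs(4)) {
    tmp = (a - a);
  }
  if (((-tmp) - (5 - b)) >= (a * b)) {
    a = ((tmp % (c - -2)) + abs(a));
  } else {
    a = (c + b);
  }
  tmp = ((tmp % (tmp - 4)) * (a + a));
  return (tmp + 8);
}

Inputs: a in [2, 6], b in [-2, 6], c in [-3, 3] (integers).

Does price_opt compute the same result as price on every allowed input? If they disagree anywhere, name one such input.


Differences: arithmetic usage differs; also constant usage differs — yet all 315 inputs agree.
verdict: equivalent


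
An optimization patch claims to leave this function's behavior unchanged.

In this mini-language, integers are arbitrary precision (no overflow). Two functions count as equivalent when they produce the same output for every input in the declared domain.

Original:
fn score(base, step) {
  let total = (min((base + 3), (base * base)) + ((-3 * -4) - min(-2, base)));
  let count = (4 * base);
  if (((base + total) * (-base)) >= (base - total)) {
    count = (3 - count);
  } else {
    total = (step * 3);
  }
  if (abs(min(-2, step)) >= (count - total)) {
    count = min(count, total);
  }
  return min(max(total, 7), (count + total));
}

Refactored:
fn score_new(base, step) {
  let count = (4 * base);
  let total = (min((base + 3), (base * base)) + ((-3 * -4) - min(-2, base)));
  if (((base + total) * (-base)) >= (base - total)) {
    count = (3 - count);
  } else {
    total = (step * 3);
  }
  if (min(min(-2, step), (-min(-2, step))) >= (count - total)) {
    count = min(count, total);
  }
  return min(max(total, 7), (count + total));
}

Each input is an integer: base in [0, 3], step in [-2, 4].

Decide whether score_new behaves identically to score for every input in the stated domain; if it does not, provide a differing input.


Not equivalent: base=1, step=1 separates them (6 vs 7).
score: total := 15 | count := 4 | (((base + total) * (-base)) >= (base - total)): false | total := 3 | (abs(min(-2, step)) >= (count - total)): true | count := 3 | result 6
score_new: count := 4 | total := 15 | (((base + total) * (-base)) >= (base - total)): false | total := 3 | (min(min(-2, step), (-min(-2, step))) >= (count - total)): false | result 7
verdict: not equivalent; witness: base=1, step=1


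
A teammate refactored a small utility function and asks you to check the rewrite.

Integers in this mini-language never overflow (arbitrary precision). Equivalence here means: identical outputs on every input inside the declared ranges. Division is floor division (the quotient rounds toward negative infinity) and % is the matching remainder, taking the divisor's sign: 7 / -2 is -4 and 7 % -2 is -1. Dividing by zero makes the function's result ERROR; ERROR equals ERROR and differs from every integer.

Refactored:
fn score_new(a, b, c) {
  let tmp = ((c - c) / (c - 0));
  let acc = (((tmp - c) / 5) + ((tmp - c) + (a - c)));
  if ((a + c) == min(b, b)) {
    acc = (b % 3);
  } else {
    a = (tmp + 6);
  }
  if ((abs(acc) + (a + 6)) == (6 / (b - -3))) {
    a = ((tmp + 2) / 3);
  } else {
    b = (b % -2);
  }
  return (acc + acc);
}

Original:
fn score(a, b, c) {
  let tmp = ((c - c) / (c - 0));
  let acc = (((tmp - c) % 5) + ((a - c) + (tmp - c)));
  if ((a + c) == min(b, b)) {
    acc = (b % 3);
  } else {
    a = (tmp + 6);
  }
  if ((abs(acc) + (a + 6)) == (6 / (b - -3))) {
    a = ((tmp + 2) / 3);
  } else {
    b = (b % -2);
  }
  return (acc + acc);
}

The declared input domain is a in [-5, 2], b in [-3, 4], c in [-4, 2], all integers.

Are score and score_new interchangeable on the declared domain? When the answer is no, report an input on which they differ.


There is a counterexample at a=-5, b=-2, c=-4: 14 on one side, 6 on the other.
score: tmp becomes 0; next acc becomes 7; next ((a + c) == min(b, b)) evaluates to false; next a becomes 6; next ((abs(acc) + (a + 6)) == (6 / (b - -3))) evaluates to false; next b becomes 0; next final value 14
score_new: tmp becomes 0; next acc becomes 3; next ((a + c) == min(b, b)) evaluates to false; next a becomes 6; next ((abs(acc) + (a + 6)) == (6 / (b - -3))) evaluates to false; next b becomes 0; next final value 6
verdict: not equivalent; witness: a=-5, b=-2, c=-4


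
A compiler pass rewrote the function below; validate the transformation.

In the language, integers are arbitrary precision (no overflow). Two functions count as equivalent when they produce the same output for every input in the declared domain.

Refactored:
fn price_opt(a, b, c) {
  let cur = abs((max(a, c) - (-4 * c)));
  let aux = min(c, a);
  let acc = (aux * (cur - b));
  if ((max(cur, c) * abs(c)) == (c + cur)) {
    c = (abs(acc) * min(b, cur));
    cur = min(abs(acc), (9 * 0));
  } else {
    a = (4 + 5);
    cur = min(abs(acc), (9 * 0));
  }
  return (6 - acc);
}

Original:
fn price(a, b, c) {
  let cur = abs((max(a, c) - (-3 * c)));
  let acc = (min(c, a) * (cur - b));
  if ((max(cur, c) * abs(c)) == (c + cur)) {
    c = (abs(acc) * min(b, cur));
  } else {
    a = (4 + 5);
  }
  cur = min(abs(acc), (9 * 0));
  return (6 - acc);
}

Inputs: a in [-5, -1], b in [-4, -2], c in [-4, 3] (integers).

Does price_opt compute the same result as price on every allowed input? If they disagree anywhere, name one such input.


Take a=-5, b=-4, c=-4.
price: cur becomes 16; next acc becomes -100; next ((max(cur, c) * abs(c)) == (c + cur)) evaluates to false; next a becomes 9; next cur becomes 0; next final value 106
price_opt: cur becomes 20; next aux becomes -5; next acc becomes -120; next ((max(cur, c) * abs(c)) == (c + cur)) evaluates to false; next a becomes 9; next cur becomes 0; next final value 126
106 against 126: the behavior changed.
verdict: not equivalent; witness: a=-5, b=-4, c=-4


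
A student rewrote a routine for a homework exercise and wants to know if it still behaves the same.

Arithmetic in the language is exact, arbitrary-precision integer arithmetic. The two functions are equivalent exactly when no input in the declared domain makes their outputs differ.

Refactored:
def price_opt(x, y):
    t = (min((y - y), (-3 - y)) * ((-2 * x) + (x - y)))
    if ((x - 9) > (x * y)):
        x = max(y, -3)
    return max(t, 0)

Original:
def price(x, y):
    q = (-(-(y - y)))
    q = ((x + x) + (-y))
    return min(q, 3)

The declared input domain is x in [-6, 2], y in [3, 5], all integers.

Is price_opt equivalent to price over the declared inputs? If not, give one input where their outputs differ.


Evaluate both at x=-6, y=3.
price: q=0, then q=-15, then returns -15
price_opt: t=-18, then ((x - 9) > (x * y)) is true, then x=3, then returns 0
-15 and 0 differ, so these are not the same function on this domain.
verdict: not equivalent; witness: x=-6, y=3


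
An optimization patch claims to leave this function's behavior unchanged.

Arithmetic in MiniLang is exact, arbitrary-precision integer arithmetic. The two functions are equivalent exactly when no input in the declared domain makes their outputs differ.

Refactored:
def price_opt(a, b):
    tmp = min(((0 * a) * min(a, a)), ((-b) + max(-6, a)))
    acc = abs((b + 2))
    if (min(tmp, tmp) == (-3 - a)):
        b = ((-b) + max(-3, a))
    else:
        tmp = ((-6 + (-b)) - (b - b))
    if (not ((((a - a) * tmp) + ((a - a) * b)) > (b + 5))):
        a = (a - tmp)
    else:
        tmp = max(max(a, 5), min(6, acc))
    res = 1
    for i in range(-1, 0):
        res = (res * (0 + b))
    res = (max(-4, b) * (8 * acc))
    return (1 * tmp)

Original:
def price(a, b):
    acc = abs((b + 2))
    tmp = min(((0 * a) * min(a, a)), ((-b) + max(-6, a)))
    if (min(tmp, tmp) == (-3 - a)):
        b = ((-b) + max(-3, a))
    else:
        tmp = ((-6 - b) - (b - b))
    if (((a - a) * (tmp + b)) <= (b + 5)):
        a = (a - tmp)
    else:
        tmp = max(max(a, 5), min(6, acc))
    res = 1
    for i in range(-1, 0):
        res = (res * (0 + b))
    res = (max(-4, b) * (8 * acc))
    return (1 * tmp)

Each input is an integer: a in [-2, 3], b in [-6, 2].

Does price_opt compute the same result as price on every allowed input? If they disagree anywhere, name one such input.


This is a faithful refactor — arithmetic usage differs, and boolean connective usage differs, and comparison usage differs, but the computed results match everywhere.
As a probe, take a=3, b=1: price runs acc = 3; tmp = 0; (min(tmp, tmp) == (-3 - a)) -> false; tmp = -7; (((a - a) * (tmp + b)) <= (b + 5)) -> true; a = 10; res = 1; [i=-1]; res = 1; res = 24; return -7; price_opt runs tmp = 0; acc = 3; (min(tmp, tmp) == (-3 - a)) -> false; tmp = -7; (not ((((a - a) * tmp) + ((a - a) * b)) > (b + 5))) -> true; a = 10; res = 1; [i=-1]; res = 1; res = 24; return -7; both end at -7.
Every one of the 54 inputs gives matching results.
verdict: equivalent


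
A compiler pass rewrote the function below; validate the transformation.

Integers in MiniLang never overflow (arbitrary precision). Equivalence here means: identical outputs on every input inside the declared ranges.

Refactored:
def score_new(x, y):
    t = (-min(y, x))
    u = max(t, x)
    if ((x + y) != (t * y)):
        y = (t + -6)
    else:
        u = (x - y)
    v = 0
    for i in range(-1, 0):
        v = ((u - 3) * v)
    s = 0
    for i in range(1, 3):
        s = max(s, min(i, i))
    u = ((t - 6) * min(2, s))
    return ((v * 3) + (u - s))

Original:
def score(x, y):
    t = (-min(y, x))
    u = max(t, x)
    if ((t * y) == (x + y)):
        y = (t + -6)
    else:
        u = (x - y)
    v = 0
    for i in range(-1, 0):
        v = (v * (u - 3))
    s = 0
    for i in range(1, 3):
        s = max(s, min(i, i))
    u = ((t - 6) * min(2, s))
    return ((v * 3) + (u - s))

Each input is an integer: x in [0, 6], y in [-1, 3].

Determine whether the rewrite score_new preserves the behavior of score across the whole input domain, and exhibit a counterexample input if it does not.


Whatever the rewrite altered, no input in the stated domain can expose a difference; all 35 inputs agree.
verdict: equivalent


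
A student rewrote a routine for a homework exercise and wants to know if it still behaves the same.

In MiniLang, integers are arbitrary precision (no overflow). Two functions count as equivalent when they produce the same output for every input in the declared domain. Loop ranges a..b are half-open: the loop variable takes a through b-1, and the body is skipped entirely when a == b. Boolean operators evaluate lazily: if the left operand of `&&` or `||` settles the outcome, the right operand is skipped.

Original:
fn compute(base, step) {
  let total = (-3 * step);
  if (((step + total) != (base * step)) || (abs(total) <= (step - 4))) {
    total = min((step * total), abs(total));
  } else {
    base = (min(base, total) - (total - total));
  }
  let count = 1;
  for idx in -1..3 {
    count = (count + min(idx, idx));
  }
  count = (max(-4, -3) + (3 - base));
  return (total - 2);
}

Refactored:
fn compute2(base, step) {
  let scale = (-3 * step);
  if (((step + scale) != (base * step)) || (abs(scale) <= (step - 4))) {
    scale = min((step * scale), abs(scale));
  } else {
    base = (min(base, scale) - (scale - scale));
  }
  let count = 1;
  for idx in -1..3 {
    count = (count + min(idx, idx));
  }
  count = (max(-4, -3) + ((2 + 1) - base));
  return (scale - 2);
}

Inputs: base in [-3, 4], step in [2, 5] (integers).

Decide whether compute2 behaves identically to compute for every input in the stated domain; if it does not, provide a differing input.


The two versions differ — the changes include local variable names differ, plus constant usage differs, plus arithmetic usage differs.
As a probe, take base=3, step=2: compute runs total becomes -6; next (((step + total) != (base * step)) || (abs(total) <= (step - 4))) evaluates to true; next total becomes -12; next count becomes 1; next at idx=-1:; next count becomes 0; next at idx=0:; next count becomes 0; next at idx=1:; next count becomes 1; next at idx=2:; next count becomes 3; next count becomes -3; next final value -14; compute2 runs scale becomes -6; next (((step + scale) != (base * step)) || (abs(scale) <= (step - 4))) evaluates to true; next scale becomes -12; next count becomes 1; next at idx=-1:; next count becomes 0; next at idx=0:; next count becomes 0; next at idx=1:; next count becomes 1; next at idx=2:; next count becomes 3; next count becomes -3; next final value -14; both end at -14.
Every one of the 32 inputs gives matching results.
verdict: equivalent


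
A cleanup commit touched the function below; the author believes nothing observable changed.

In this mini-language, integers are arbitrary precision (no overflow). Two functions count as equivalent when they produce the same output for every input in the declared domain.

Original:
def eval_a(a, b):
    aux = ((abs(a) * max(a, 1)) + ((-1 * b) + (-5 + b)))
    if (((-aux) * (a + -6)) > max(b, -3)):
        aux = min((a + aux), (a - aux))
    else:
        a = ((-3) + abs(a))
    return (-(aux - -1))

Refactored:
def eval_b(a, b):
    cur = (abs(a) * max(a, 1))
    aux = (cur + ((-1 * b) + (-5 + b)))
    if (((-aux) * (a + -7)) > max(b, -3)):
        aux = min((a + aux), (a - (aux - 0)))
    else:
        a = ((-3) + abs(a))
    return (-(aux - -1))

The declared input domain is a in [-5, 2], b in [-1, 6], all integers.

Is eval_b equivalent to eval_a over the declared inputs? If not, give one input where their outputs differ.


Equivalent. The edit looks behavioral (`-6` became `-7`), but over these ranges it never changes the outcome.
Across all 64 domain points the two functions coincide.
Tracing a=-2, b=-1: eval_a: aux becomes -3; next (((-aux) * (a + -6)) > max(b, -3)) evaluates to false; next a becomes -1; next final value 2 | eval_b: cur becomes 2; next aux becomes -3; next (((-aux) * (a + -7)) > max(b, -3)) evaluates to false; next a becomes -1; next final value 2 — matching result 2.
verdict: equivalent


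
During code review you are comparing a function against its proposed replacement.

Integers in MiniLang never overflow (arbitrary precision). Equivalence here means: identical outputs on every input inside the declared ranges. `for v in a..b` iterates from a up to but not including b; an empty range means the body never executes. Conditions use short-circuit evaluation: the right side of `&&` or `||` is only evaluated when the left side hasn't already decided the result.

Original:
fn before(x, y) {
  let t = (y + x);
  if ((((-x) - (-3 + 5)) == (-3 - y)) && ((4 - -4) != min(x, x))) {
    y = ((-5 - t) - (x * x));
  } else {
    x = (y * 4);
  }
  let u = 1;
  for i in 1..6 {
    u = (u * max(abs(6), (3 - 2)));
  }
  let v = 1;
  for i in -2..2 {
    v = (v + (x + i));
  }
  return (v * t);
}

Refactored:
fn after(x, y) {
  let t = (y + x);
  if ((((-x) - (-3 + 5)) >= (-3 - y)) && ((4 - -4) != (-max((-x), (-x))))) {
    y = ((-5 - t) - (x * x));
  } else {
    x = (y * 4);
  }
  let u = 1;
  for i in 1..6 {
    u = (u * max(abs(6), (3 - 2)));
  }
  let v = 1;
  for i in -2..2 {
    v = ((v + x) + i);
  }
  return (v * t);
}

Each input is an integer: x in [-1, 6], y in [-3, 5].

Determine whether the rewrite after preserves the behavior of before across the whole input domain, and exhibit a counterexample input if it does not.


Evaluate both at x=-1, y=-1.
before: t = -2; ((((-x) - (-3 + 5)) == (-3 - y)) && ((4 - -4) != min(x, x))) -> false; x = -4; u = 1; [i=1]; u = 6; [i=2]; u = 36; [i=3]; u = 216; [i=4]; u = 1296; [i=5]; u = 7776; v = 1; [i=-2]; v = -5; [i=-1]; v = -10; [i=0]; v = -14; [i=1]; v = -17; return 34
after: t = -2; ((((-x) - (-3 + 5)) >= (-3 - y)) && ((4 - -4) != (-max((-x), (-x))))) -> true; y = -4; u = 1; [i=1]; u = 6; [i=2]; u = 36; [i=3]; u = 216; [i=4]; u = 1296; [i=5]; u = 7776; v = 1; [i=-2]; v = -2; [i=-1]; v = -4; [i=0]; v = -5; [i=1]; v = -5; return 10
34 against 10: the behavior changed.
verdict: not equivalent; witness: x=-1, y=-1


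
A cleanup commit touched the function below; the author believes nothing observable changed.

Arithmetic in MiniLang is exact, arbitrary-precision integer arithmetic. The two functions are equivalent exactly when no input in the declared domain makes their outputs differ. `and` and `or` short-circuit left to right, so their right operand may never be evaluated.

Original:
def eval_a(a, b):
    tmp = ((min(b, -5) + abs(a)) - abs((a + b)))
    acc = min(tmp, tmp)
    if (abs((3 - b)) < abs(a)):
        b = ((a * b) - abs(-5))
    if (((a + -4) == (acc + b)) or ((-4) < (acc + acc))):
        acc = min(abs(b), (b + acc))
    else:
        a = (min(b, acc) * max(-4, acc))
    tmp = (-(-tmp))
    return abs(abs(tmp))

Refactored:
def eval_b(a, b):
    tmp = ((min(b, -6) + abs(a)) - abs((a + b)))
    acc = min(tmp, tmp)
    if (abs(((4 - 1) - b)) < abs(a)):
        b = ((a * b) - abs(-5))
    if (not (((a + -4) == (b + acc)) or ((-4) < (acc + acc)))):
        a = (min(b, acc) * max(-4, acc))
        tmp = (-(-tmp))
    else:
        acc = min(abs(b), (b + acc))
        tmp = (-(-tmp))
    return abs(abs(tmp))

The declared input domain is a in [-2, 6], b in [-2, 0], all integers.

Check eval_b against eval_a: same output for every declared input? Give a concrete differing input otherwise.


There is a counterexample at a=-2, b=-2: 7 on one side, 8 on the other.
eval_a: tmp becomes -7; next acc becomes -7; next (abs((3 - b)) < abs(a)) evaluates to false; next (((a + -4) == (acc + b)) or ((-4) < (acc + acc))) evaluates to false; next a becomes 28; next tmp becomes -7; next final value 7
eval_b: tmp becomes -8; next acc becomes -8; next (abs(((4 - 1) - b)) < abs(a)) evaluates to false; next (not (((a + -4) == (b + acc)) or ((-4) < (acc + acc)))) evaluates to true; next a becomes 32; next tmp becomes -8; next final value 8
verdict: not equivalent; witness: a=-2, b=-2


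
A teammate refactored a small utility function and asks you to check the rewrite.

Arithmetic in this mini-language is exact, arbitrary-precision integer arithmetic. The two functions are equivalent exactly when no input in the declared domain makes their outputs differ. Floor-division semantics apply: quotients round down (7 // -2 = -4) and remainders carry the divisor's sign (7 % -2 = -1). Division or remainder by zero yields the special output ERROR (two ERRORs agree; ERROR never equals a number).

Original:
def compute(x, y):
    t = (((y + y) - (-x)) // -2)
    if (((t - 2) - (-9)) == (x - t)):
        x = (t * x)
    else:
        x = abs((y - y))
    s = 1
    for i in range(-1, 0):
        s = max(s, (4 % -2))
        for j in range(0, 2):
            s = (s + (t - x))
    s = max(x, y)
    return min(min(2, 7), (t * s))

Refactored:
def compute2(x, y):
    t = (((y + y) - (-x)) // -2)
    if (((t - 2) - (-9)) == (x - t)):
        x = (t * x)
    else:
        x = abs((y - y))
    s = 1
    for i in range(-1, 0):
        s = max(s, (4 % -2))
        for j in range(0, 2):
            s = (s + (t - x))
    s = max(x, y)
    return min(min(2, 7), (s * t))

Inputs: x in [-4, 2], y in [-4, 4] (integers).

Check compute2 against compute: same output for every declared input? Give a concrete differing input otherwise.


Comparing the listings, the differences include: same computation, different form.
Spot check at x=0, y=1 — compute: t = -1; (((t - 2) - (-9)) == (x - t)) -> false; x = 0; s = 1; [i=-1]; s = 1; [j=0]; s = 0; [j=1]; s = -1; s = 1; return -1. compute2: t = -1; (((t - 2) - (-9)) == (x - t)) -> false; x = 0; s = 1; [i=-1]; s = 1; [j=0]; s = 0; [j=1]; s = -1; s = 1; return -1. Both give -1.
An exhaustive pass over the 63 declared inputs shows identical outputs.
verdict: equivalent


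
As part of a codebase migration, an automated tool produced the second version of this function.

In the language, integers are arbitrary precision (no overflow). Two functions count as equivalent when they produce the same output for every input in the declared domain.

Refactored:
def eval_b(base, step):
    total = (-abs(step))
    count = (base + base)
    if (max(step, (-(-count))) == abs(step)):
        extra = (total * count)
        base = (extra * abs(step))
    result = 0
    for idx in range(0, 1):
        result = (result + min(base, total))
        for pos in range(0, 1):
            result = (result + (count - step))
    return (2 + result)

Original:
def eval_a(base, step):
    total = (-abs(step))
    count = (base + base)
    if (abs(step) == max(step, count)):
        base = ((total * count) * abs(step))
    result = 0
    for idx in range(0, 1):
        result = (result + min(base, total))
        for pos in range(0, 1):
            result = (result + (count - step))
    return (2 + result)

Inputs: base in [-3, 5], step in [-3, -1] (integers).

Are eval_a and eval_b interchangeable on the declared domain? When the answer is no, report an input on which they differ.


This is a faithful refactor — statement counts differ, and local variable names differ, but the computed results match everywhere.
As a probe, take base=4, step=-3: eval_a runs total=-3, then count=8, then (abs(step) == max(step, count)) is false, then result=0, then (idx=0), then result=-3, then (pos=0), then result=8, then returns 10; eval_b runs total=-3, then count=8, then (max(step, (-(-count))) == abs(step)) is false, then result=0, then (idx=0), then result=-3, then (pos=0), then result=8, then returns 10; both end at 10.
Across all 27 domain points the two functions coincide.
verdict: equivalent


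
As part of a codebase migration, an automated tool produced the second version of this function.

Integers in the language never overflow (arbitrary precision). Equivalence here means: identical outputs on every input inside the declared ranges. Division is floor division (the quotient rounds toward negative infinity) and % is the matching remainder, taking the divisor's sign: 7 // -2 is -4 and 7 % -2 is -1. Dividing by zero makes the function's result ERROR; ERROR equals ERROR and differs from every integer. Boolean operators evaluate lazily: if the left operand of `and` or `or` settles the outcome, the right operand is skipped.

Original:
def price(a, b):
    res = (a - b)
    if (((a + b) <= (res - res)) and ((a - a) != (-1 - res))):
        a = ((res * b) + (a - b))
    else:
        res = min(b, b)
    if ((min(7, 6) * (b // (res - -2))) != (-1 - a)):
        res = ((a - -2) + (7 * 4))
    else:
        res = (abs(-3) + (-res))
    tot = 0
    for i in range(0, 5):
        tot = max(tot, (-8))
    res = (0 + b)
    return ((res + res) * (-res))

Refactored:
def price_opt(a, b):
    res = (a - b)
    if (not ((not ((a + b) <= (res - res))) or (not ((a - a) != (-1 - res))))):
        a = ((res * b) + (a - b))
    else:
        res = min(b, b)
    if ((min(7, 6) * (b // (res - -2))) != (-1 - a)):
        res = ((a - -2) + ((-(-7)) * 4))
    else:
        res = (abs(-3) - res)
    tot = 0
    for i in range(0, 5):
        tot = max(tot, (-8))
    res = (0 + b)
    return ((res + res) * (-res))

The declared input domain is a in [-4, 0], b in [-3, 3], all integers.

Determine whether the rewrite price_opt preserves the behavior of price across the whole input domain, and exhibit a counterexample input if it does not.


Side by side, the visible changes include: arithmetic usage differs; boolean connective usage differs.
Spot check at a=0, b=-1 — price: res = 1; (((a + b) <= (res - res)) and ((a - a) != (-1 - res))) -> true; a = 0; ((min(7, 6) * (b // (res - -2))) != (-1 - a)) -> true; res = 30; tot = 0; [i=0]; tot = 0; [i=1]; tot = 0; [i=2]; tot = 0; [i=3]; tot = 0; [i=4]; tot = 0; res = -1; return -2. price_opt: res = 1; (not ((not ((a + b) <= (res - res))) or (not ((a - a) != (-1 - res))))) -> true; a = 0; ((min(7, 6) * (b // (res - -2))) != (-1 - a)) -> true; res = 30; tot = 0; [i=0]; tot = 0; [i=1]; tot = 0; [i=2]; tot = 0; [i=3]; tot = 0; [i=4]; tot = 0; res = -1; return -2. Both give -2.
Checked all 35 inputs in the declared domain: the outputs agree on every one.
verdict: equivalent


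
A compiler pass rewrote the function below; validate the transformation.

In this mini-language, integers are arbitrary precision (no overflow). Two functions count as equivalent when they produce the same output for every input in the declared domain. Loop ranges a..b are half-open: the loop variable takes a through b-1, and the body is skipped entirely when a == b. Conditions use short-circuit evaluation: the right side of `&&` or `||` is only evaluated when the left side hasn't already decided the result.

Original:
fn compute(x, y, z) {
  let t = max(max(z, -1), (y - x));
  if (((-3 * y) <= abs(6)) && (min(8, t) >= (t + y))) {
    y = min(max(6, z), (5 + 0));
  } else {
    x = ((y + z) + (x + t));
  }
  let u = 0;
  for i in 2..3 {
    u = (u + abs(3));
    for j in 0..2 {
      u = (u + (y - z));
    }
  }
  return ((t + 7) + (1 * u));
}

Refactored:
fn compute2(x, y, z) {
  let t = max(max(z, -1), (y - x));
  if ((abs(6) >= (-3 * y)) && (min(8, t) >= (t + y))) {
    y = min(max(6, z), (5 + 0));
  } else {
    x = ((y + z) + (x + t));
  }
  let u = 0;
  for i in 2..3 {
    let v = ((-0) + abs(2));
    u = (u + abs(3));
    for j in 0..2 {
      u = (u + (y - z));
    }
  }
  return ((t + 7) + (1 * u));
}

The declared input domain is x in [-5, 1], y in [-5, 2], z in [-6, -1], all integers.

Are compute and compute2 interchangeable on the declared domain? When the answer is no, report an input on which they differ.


The two versions differ — the changes include min/max/abs usage differs; arithmetic usage differs; local variable names differ; comparison usage differs; constant usage differs; statement counts differ.
Tracing x=0, y=0, z=-2: compute: t becomes 0; next (((-3 * y) <= abs(6)) && (min(8, t) >= (t + y))) evaluates to true; next y becomes 5; next u becomes 0; next at i=2:; next u becomes 3; next at j=0:; next u becomes 10; next at j=1:; next u becomes 17; next final value 24 | compute2: t becomes 0; next ((abs(6) >= (-3 * y)) && (min(8, t) >= (t + y))) evaluates to true; next y becomes 5; next u becomes 0; next at i=2:; next v becomes 2; next u becomes 3; next at j=0:; next u becomes 10; next at j=1:; next u becomes 17; next final value 24 — matching result 24.
Across all 336 domain points the two functions coincide.
verdict: equivalent
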